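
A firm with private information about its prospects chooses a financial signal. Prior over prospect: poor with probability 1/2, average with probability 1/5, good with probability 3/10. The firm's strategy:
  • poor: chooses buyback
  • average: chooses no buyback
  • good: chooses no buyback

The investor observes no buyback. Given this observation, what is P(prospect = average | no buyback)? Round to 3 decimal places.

P(no buyback) = (1/2)·0 + (1/5)·1 + (3/10)·1 = 1/2
P(average | no buyback) = ((1/5)·1) / (1/2) = (1/5) / (1/2) = 2/5

0.400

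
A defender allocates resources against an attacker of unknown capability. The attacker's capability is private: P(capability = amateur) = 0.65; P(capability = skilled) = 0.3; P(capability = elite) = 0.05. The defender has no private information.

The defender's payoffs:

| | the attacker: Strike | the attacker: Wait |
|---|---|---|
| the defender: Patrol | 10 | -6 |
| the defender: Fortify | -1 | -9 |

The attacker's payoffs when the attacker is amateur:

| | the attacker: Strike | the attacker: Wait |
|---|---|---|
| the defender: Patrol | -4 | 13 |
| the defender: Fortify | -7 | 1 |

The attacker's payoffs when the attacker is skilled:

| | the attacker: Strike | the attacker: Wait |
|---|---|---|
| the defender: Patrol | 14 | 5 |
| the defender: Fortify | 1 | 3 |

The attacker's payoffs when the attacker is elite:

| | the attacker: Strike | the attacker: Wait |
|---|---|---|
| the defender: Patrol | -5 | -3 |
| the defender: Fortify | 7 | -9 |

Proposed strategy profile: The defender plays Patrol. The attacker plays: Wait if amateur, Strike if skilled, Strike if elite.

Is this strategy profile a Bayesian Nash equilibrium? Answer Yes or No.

No

The defender plays Patrol: E[Patrol] = 0.65·(-6) + 0.3·(10) + 0.05·(10) = -0.4; E[Fortify] = -6.2. Best-responding. ✓
The attacker (capability amateur), facing Patrol: Strike gives -4, Wait gives 13. Proposed Wait is best. ✓
The attacker (capability skilled), facing Patrol: Strike gives 14, Wait gives 5. Proposed Strike is best. ✓
The attacker (capability elite), facing Patrol: Strike gives -5, Wait gives -3. Proposed Strike is not best — profitable deviation exists. ✗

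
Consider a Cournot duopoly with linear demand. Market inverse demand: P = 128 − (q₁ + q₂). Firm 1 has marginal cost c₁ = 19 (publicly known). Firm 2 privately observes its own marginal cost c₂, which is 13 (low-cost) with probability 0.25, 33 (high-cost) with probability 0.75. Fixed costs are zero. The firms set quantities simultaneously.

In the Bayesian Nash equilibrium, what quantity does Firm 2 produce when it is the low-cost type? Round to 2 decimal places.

37.83

Firm 2 with cost c maximizes (128 − (q₁+q₂) − c)·q₂, giving q₂(c) = (128 − c − q₁)/2.
E[c₂] = 0.25·13 + 0.75·33 = 28
Firm 1's FOC against E[q₂] yields q₁ = (128 − 2·19 + E[c₂])/3 = (128 − 38 + 28)/3 = 39.3333.
q₂(low-cost) = (128 − 13 − 39.3333)/2 = 37.8333.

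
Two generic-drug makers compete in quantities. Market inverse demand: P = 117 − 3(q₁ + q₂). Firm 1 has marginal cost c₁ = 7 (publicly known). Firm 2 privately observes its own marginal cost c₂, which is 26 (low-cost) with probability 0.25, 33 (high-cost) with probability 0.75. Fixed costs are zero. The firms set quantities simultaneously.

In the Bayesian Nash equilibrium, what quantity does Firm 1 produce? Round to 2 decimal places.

14.92

Type-c best response for Firm 2: q₂(c) = (117 − c)/6 − q₁/2.
Firm 1 maximizes expected profit; its first-order condition is 117 − 6q₁ − 3E[q₂] − 7 = 0.
Substituting E[q₂] and solving: E[c₂] = 31.25, so q₁ = (117 − 2·7 + 31.25)/9 = 14.9167.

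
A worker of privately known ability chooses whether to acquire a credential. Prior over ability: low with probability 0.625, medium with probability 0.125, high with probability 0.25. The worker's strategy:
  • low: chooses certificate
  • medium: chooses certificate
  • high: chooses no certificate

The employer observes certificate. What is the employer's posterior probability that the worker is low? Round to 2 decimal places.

P(certificate) = 0.625·1 + 0.125·1 + 0.25·0 = 0.75
P(low | certificate) = (0.625·1) / 0.75 = 0.625 / 0.75 = 0.833333

0.83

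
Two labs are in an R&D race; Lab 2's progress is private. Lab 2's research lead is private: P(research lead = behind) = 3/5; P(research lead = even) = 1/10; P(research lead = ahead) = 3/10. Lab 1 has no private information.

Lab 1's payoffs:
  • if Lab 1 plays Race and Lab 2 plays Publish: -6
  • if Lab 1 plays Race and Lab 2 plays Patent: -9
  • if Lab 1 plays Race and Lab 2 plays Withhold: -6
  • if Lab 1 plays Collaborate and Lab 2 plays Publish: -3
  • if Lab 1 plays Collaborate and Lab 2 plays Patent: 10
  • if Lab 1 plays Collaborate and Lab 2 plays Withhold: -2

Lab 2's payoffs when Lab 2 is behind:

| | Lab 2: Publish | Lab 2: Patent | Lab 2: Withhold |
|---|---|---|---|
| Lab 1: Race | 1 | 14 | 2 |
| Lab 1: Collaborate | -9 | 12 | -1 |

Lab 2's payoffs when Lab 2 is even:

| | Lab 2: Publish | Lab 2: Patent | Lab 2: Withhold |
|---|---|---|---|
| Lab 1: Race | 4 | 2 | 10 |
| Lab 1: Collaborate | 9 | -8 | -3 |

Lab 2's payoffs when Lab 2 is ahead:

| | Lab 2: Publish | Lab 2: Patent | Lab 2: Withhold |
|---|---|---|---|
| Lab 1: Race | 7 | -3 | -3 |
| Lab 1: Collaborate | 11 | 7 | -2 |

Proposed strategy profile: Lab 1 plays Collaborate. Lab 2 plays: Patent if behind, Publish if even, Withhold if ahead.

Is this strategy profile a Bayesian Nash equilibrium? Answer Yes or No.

No

Lab 1 plays Collaborate: E[Collaborate] = 3/5·(10) + 1/10·(-3) + 3/10·(-2) = 51/10; E[Race] = -39/5. Best-responding. ✓
Lab 2 (research lead behind), facing Collaborate: Publish gives -9, Patent gives 12, Withhold gives -1. Proposed Patent is best. ✓
Lab 2 (research lead even), facing Collaborate: Publish gives 9, Patent gives -8, Withhold gives -3. Proposed Publish is best. ✓
Lab 2 (research lead ahead), facing Collaborate: Publish gives 11, Patent gives 7, Withhold gives -2. Proposed Withhold is not best — profitable deviation exists. ✗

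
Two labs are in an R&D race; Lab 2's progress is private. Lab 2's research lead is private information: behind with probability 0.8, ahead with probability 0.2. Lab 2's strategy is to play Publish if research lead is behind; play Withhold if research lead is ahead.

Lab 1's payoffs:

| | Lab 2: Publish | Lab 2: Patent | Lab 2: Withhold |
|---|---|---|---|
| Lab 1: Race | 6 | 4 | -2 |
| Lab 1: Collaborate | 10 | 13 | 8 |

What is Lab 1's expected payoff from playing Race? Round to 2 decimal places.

E[Race] = 0.8·6 + 0.2·(-2) = 4.8 + (-0.4) = 4.4

4.40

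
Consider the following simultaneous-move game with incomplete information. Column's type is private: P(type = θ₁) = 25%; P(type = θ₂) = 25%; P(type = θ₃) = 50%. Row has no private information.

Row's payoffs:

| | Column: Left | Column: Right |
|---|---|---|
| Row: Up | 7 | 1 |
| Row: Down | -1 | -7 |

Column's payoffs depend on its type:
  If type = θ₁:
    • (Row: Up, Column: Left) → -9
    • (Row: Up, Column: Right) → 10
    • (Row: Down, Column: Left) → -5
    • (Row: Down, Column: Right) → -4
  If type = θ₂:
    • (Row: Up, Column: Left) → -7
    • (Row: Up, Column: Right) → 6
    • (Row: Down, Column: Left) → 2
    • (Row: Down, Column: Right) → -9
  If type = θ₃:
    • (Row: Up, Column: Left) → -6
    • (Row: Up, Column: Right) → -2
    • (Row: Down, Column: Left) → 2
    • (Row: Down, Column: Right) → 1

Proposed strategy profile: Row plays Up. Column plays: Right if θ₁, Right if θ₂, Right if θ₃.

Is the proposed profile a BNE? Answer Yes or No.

A profile is a BNE iff every type of every player is best-responding given beliefs about the other side.
Row plays Up: E[Up] = 0.25·(1) + 0.25·(1) + 0.5·(1) = 1; E[Down] = -7. Best-responding. ✓
Column (type θ₁), facing Up: Left gives -9, Right gives 10. Proposed Right is best. ✓
Column (type θ₂), facing Up: Left gives -7, Right gives 6. Proposed Right is best. ✓
Column (type θ₃), facing Up: Left gives -6, Right gives -2. Proposed Right is best. ✓

Yes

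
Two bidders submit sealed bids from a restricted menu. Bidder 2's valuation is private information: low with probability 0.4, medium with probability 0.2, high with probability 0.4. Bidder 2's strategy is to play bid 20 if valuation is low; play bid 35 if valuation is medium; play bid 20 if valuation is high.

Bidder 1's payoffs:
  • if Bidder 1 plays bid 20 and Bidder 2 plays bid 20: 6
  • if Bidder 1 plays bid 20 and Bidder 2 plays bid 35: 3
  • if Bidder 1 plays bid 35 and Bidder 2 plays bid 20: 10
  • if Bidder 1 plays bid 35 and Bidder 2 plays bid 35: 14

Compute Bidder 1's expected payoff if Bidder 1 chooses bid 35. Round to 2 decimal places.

10.80

E[bid 35] = 0.4·10 + 0.2·14 + 0.4·10 = 4 + 2.8 + 4 = 10.8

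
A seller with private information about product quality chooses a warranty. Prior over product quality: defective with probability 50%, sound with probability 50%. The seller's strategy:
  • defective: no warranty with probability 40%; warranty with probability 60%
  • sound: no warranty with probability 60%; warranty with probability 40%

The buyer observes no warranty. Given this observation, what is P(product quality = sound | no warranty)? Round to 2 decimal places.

Apply Bayes' rule using the sender's strategy as the likelihood.
P(no warranty) = 0.5·0.4 + 0.5·0.6 = 0.5
P(sound | no warranty) = (0.5·0.6) / 0.5 = 0.3 / 0.5 = 0.6

0.60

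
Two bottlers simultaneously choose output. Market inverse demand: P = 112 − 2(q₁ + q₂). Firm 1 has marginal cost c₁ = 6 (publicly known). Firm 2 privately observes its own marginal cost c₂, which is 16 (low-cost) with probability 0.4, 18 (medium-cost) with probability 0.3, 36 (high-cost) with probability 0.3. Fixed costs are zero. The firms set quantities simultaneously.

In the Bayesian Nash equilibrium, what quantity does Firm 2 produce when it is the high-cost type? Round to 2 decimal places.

Type-c best response for Firm 2: q₂(c) = (112 − c)/4 − q₁/2.
Firm 1 maximizes expected profit; its first-order condition is 112 − 4q₁ − 2E[q₂] − 6 = 0.
Substituting E[q₂] and solving: E[c₂] = 22.6, so q₁ = (112 − 2·6 + 22.6)/6 = 20.4333.
q₂(high-cost) = (112 − 36 − 2·20.4333)/4 = 8.78333.

8.78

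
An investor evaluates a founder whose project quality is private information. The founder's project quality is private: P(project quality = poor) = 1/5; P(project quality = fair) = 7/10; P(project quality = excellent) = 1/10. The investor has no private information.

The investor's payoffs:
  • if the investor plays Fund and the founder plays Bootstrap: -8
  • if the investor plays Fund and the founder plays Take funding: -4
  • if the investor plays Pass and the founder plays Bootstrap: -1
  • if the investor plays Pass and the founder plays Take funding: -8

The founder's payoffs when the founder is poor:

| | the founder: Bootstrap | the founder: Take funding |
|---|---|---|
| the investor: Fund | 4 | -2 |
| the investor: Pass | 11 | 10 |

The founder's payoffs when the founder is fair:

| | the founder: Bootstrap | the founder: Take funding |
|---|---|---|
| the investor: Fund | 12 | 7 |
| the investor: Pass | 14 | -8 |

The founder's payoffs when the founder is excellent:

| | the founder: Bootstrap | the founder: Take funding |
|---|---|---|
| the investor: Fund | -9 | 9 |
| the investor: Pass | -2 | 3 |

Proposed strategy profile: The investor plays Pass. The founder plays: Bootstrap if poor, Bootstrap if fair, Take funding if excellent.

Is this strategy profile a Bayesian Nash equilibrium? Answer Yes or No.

Yes

The investor plays Pass: E[Pass] = 1/5·(-1) + 7/10·(-1) + 1/10·(-8) = -17/10; E[Fund] = -38/5. Best-responding. ✓
The founder (project quality poor), facing Pass: Bootstrap gives 11, Take funding gives 10. Proposed Bootstrap is best. ✓
The founder (project quality fair), facing Pass: Bootstrap gives 14, Take funding gives -8. Proposed Bootstrap is best. ✓
The founder (project quality excellent), facing Pass: Bootstrap gives -2, Take funding gives 3. Proposed Take funding is best. ✓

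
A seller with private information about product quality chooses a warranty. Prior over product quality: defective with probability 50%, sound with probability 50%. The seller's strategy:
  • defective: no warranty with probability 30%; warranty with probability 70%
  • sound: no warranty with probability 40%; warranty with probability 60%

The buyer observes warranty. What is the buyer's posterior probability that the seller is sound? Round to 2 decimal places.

0.46

Apply Bayes' rule using the sender's strategy as the likelihood.
P(warranty) = 0.5·0.7 + 0.5·0.6 = 0.65
P(sound | warranty) = (0.5·0.6) / 0.65 = 0.3 / 0.65 = 0.461538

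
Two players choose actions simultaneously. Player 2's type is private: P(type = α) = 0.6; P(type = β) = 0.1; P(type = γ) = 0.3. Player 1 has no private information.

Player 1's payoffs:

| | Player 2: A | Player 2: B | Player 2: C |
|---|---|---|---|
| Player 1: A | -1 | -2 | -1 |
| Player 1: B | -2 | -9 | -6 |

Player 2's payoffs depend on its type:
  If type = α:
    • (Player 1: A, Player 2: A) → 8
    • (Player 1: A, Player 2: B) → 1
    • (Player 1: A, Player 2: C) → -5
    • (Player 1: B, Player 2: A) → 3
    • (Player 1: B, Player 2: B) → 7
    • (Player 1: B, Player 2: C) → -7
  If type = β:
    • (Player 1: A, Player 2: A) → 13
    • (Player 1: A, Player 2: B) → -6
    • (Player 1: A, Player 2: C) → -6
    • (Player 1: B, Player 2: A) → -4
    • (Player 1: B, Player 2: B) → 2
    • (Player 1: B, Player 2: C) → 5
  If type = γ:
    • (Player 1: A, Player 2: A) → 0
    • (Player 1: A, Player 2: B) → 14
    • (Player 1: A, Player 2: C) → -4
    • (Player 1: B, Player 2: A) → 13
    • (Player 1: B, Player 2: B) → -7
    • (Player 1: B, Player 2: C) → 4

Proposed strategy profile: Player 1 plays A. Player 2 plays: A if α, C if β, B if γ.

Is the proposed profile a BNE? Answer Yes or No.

No

Player 1 plays A: E[A] = 0.6·(-1) + 0.1·(-1) + 0.3·(-2) = -1.3; E[B] = -4.5. Best-responding. ✓
Player 2 (type α), facing A: A gives 8, B gives 1, C gives -5. Proposed A is best. ✓
Player 2 (type β), facing A: A gives 13, B gives -6, C gives -6. Proposed C is not best — profitable deviation exists. ✗
Player 2 (type γ), facing A: A gives 0, B gives 14, C gives -4. Proposed B is best. ✓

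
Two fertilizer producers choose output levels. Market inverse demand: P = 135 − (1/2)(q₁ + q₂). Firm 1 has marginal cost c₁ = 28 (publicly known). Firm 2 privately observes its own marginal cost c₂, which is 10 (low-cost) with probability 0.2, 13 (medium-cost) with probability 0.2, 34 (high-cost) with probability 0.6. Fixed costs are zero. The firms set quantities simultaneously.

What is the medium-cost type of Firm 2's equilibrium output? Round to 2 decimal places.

Type-c best response for Firm 2: q₂(c) = (135 − c) − q₁/2.
Firm 1 maximizes expected profit; its first-order condition is 135 − q₁ − (1/2)E[q₂] − 28 = 0.
Substituting E[q₂] and solving: E[c₂] = 25, so q₁ = (135 − 2·28 + 25)/(3/2) = 69.3333.
q₂(medium-cost) = (135 − 13 − (1/2)·69.3333) = 87.3333.

87.33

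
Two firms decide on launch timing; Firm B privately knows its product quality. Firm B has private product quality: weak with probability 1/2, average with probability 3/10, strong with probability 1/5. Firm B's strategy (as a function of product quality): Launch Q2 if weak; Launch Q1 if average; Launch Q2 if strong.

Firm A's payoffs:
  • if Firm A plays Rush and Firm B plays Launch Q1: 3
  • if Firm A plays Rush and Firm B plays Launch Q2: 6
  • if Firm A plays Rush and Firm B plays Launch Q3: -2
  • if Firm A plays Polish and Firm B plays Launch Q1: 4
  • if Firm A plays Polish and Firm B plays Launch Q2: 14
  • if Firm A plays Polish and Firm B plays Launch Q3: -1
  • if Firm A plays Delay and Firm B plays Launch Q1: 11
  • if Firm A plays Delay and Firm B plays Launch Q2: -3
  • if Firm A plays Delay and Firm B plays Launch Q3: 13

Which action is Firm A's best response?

Polish

Compute Firm A's expected payoff for each action, taking the expectation over Firm B's type.
E[Rush] = 1/2·(6) + 3/10·(3) + 1/5·(6) = 51/10
E[Polish] = 1/2·(14) + 3/10·(4) + 1/5·(14) = 11
E[Delay] = 1/2·(-3) + 3/10·(11) + 1/5·(-3) = 6/5
Best response: Polish (11 is the largest).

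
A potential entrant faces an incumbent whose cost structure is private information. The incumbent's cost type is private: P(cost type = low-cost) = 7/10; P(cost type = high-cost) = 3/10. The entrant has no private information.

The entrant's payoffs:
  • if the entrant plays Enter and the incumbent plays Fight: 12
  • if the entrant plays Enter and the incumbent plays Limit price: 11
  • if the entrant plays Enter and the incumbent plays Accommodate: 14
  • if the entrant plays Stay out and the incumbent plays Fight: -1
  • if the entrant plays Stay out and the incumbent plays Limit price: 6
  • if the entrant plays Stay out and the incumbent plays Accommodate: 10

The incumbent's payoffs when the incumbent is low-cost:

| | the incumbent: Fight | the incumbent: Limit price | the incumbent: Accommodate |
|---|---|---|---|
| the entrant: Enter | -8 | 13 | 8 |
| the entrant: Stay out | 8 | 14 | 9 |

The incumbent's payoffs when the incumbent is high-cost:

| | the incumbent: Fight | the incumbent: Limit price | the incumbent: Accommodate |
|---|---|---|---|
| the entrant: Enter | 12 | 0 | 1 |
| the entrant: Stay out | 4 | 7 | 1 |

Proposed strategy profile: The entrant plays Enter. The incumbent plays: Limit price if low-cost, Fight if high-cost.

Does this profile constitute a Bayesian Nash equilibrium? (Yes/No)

A profile is a BNE iff every type of every player is best-responding given beliefs about the other side.
The entrant plays Enter: E[Enter] = 7/10·(11) + 3/10·(12) = 113/10; E[Stay out] = 39/10. Best-responding. ✓
The incumbent (cost type low-cost), facing Enter: Fight gives -8, Limit price gives 13, Accommodate gives 8. Proposed Limit price is best. ✓
The incumbent (cost type high-cost), facing Enter: Fight gives 12, Limit price gives 0, Accommodate gives 1. Proposed Fight is best. ✓

Yes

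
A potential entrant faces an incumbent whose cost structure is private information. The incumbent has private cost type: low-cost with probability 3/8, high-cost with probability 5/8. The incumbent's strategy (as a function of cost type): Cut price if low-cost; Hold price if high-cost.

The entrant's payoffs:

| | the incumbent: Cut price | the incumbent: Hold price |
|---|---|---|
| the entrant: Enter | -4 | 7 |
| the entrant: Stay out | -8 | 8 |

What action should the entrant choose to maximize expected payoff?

Enter

Compute the entrant's expected payoff for each action, taking the expectation over the incumbent's type.
E[Enter] = 3/8·(-4) + 5/8·(7) = 23/8
E[Stay out] = 3/8·(-8) + 5/8·(8) = 2
Best response: Enter (23/8 is the largest).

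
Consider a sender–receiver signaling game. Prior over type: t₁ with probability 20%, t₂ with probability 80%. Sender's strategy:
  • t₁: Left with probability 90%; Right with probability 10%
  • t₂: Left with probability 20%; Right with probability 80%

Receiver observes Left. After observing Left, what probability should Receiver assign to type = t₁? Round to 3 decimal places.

0.529

P(Left) = 0.2·0.9 + 0.8·0.2 = 0.34
P(t₁ | Left) = (0.2·0.9) / 0.34 = 0.18 / 0.34 = 0.529412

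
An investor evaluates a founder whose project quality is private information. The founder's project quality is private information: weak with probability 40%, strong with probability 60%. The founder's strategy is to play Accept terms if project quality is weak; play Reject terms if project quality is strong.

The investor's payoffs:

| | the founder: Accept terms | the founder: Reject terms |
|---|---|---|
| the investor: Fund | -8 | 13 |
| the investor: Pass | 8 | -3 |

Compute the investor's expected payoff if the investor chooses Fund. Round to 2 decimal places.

E[Fund] = 0.4·(-8) + 0.6·13 = (-3.2) + 7.8 = 4.6

4.60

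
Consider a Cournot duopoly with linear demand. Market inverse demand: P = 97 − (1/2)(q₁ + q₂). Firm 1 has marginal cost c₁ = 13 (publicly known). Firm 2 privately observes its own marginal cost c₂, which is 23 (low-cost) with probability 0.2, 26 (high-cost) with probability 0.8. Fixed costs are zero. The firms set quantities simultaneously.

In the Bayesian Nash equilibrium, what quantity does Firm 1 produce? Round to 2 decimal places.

64.27

Firm 2 with cost c maximizes (97 − (1/2)(q₁+q₂) − c)·q₂, giving q₂(c) = (97 − c − (1/2)q₁).
E[c₂] = 0.2·23 + 0.8·26 = 25.4
Firm 1's FOC against E[q₂] yields q₁ = (97 − 2·13 + E[c₂])/(3/2) = (97 − 26 + 25.4)/(3/2) = 64.2667.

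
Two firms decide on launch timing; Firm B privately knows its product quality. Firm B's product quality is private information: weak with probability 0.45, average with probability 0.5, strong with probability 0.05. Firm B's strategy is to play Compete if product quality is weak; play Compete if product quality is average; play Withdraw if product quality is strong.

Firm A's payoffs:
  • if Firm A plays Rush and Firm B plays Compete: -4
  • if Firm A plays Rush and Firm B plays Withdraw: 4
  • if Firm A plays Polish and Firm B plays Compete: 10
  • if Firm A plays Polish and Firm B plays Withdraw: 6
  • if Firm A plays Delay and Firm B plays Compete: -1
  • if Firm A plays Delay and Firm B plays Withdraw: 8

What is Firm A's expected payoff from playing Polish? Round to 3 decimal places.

9.800

E[Polish] = 0.45·10 + 0.5·10 + 0.05·6 = 4.5 + 5 + 0.3 = 9.8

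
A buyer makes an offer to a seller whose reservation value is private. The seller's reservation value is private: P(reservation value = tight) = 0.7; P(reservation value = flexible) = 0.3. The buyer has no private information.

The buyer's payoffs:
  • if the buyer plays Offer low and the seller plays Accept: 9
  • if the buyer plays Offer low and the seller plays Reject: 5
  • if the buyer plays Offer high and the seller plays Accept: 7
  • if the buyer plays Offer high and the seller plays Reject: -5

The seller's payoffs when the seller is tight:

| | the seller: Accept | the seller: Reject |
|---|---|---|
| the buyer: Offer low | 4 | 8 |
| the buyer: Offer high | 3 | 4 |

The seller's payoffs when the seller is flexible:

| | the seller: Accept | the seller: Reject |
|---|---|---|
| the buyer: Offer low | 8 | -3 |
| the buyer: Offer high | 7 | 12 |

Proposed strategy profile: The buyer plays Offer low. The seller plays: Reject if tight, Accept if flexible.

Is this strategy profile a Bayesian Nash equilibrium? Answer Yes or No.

A profile is a BNE iff every type of every player is best-responding given beliefs about the other side.
The buyer plays Offer low: E[Offer low] = 0.7·(5) + 0.3·(9) = 6.2; E[Offer high] = -1.4. Best-responding. ✓
The seller (reservation value tight), facing Offer low: Accept gives 4, Reject gives 8. Proposed Reject is best. ✓
The seller (reservation value flexible), facing Offer low: Accept gives 8, Reject gives -3. Proposed Accept is best. ✓

Yes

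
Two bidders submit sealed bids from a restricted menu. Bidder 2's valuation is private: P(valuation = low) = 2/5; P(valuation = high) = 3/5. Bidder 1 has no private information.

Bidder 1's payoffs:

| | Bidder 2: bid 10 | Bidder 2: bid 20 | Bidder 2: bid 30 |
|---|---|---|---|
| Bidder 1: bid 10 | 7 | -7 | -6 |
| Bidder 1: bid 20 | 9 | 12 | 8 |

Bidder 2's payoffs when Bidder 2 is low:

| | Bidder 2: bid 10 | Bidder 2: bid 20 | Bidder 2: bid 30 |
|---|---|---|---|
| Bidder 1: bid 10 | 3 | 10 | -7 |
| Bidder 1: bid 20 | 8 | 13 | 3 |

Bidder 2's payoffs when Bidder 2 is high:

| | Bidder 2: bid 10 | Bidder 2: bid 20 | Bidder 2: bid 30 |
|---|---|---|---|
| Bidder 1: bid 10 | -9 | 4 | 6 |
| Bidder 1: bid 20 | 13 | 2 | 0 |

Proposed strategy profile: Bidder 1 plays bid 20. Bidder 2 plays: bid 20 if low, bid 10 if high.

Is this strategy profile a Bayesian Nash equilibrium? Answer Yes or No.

Yes

A profile is a BNE iff every type of every player is best-responding given beliefs about the other side.
Bidder 1 plays bid 20: E[bid 20] = 2/5·(12) + 3/5·(9) = 51/5; E[bid 10] = 7/5. Best-responding. ✓
Bidder 2 (valuation low), facing bid 20: bid 10 gives 8, bid 20 gives 13, bid 30 gives 3. Proposed bid 20 is best. ✓
Bidder 2 (valuation high), facing bid 20: bid 10 gives 13, bid 20 gives 2, bid 30 gives 0. Proposed bid 10 is best. ✓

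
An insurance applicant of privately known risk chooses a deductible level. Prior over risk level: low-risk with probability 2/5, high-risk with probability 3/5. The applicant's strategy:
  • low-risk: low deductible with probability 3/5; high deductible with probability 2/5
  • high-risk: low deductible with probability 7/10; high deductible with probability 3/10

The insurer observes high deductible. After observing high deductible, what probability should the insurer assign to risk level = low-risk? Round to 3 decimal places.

0.471

P(high deductible) = (2/5)·(2/5) + (3/5)·(3/10) = 17/50
P(low-risk | high deductible) = ((2/5)·(2/5)) / (17/50) = (4/25) / (17/50) = 8/17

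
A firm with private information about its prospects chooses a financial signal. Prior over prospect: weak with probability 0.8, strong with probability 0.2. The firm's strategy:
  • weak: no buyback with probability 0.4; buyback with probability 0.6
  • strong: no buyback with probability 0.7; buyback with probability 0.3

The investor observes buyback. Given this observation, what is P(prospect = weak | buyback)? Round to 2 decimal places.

0.89

P(buyback) = 0.8·0.6 + 0.2·0.3 = 0.54
P(weak | buyback) = (0.8·0.6) / 0.54 = 0.48 / 0.54 = 0.888889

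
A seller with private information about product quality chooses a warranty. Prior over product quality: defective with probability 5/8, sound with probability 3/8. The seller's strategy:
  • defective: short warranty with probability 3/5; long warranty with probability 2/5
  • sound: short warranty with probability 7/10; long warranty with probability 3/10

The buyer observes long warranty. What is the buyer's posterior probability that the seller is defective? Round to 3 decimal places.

0.690

P(long warranty) = (5/8)·(2/5) + (3/8)·(3/10) = 29/80
P(defective | long warranty) = ((5/8)·(2/5)) / (29/80) = (1/4) / (29/80) = 20/29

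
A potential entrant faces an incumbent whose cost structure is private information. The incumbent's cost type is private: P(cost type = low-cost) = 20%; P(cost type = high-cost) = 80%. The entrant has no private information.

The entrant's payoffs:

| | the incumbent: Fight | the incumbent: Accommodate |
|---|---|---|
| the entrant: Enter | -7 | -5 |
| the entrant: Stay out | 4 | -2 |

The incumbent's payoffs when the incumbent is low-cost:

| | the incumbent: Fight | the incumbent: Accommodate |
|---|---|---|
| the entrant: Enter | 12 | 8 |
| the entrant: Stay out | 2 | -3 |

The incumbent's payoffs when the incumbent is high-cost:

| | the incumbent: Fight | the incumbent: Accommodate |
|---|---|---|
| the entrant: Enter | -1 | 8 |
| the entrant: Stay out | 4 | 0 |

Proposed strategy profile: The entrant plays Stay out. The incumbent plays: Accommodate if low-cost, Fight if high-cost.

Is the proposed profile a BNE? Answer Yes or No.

No

The entrant plays Stay out: E[Stay out] = 0.2·(-2) + 0.8·(4) = 2.8; E[Enter] = -6.6. Best-responding. ✓
The incumbent (cost type low-cost), facing Stay out: Fight gives 2, Accommodate gives -3. Proposed Accommodate is not best — profitable deviation exists. ✗
The incumbent (cost type high-cost), facing Stay out: Fight gives 4, Accommodate gives 0. Proposed Fight is best. ✓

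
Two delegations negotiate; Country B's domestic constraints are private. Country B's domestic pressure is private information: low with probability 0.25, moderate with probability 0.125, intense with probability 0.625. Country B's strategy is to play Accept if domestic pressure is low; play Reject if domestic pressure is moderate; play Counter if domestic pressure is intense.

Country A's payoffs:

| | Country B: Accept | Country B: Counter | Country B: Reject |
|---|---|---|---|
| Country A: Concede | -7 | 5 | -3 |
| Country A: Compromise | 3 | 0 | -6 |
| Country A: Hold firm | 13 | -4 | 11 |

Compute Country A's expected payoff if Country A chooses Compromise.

0

E[Compromise] = 0.25·3 + 0.125·(-6) + 0.625·0 = 0.75 + (-0.75) + 0 = 0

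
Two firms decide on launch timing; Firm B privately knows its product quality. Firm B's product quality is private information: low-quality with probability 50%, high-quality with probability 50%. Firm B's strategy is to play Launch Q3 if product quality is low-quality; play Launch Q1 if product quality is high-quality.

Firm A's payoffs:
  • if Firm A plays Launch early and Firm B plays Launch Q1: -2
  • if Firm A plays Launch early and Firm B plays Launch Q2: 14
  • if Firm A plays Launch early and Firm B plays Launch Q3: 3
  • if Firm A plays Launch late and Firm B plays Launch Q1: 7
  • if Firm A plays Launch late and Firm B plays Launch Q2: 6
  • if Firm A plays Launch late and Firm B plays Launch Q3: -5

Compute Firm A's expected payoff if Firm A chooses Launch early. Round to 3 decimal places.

0.500

E[Launch early] = 0.5·3 + 0.5·(-2) = 1.5 + (-1) = 0.5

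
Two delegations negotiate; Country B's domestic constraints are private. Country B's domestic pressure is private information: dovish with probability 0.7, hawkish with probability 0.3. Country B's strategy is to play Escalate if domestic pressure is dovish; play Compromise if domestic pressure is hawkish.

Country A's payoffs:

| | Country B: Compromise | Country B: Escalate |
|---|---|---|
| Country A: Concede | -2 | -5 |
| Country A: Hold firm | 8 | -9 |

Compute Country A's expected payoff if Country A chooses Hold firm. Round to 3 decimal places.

-3.900

E[Hold firm] = 0.7·(-9) + 0.3·8 = (-6.3) + 2.4 = -3.9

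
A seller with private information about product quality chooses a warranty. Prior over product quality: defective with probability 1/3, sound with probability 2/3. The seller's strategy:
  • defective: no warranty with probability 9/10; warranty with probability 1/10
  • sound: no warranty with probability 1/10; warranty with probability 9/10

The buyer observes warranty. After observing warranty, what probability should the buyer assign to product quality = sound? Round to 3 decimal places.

0.947

P(warranty) = (1/3)·(1/10) + (2/3)·(9/10) = 19/30
P(sound | warranty) = ((2/3)·(9/10)) / (19/30) = (3/5) / (19/30) = 18/19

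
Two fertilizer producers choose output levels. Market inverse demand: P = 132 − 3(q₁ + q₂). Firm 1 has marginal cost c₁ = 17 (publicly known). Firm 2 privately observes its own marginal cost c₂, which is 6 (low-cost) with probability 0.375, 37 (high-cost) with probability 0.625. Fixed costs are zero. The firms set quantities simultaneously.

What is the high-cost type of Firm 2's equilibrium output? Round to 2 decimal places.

8.98

Each type of Firm 2 best-responds to q₁; Firm 1 best-responds to the expected q₂ over Firm 2's types.
Firm 2 with cost c maximizes (132 − 3(q₁+q₂) − c)·q₂, giving q₂(c) = (132 − c − 3q₁)/6.
E[c₂] = 0.375·6 + 0.625·37 = 25.375
Firm 1's FOC against E[q₂] yields q₁ = (132 − 2·17 + E[c₂])/9 = (132 − 34 + 25.375)/9 = 13.7083.
q₂(high-cost) = (132 − 37 − 3·13.7083)/6 = 8.97917.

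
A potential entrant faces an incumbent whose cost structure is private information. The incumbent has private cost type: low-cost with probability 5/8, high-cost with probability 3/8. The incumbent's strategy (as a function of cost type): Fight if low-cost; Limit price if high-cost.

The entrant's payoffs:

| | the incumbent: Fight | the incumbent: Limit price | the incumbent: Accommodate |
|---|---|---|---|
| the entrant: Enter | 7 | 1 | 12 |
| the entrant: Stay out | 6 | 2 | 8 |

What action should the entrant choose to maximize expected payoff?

E[Enter] = 5/8·(7) + 3/8·(1) = 19/4
E[Stay out] = 5/8·(6) + 3/8·(2) = 9/2
Best response: Enter (19/4 is the largest).

Enter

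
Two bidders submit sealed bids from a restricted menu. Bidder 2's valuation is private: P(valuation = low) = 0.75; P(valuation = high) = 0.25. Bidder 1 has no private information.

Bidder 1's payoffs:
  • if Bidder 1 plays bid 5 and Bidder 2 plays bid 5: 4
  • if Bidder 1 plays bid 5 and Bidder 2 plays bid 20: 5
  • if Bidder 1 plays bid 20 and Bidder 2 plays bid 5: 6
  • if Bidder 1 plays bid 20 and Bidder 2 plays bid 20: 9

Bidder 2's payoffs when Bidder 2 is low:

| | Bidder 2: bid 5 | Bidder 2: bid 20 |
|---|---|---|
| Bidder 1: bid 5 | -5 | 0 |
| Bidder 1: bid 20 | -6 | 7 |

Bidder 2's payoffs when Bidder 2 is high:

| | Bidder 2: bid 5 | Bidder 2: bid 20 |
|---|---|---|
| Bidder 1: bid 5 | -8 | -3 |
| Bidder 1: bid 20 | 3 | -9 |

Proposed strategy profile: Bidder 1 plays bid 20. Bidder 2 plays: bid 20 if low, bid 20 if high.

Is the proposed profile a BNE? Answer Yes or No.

A profile is a BNE iff every type of every player is best-responding given beliefs about the other side.
Bidder 1 plays bid 20: E[bid 20] = 0.75·(9) + 0.25·(9) = 9; E[bid 5] = 5. Best-responding. ✓
Bidder 2 (valuation low), facing bid 20: bid 5 gives -6, bid 20 gives 7. Proposed bid 20 is best. ✓
Bidder 2 (valuation high), facing bid 20: bid 5 gives 3, bid 20 gives -9. Proposed bid 20 is not best — profitable deviation exists. ✗

No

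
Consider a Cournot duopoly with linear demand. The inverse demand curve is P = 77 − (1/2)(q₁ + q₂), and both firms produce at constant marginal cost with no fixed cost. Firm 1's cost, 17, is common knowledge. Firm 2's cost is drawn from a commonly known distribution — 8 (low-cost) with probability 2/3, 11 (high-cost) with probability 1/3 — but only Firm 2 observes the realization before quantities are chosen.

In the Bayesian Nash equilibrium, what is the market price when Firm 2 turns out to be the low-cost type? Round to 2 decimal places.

Each type of Firm 2 best-responds to q₁; Firm 1 best-responds to the expected q₂ over Firm 2's types.
Firm 2 with cost c maximizes (77 − (1/2)(q₁+q₂) − c)·q₂, giving q₂(c) = (77 − c − (1/2)q₁).
E[c₂] = 2/3·8 + 1/3·11 = 9
Firm 1's FOC against E[q₂] yields q₁ = (77 − 2·17 + E[c₂])/(3/2) = (77 − 34 + 9)/(3/2) = 34.6667.
q₂(low-cost) = 51.6667, so P = 77 − (1/2)·(34.6667 + 51.6667) = 33.8333.

33.83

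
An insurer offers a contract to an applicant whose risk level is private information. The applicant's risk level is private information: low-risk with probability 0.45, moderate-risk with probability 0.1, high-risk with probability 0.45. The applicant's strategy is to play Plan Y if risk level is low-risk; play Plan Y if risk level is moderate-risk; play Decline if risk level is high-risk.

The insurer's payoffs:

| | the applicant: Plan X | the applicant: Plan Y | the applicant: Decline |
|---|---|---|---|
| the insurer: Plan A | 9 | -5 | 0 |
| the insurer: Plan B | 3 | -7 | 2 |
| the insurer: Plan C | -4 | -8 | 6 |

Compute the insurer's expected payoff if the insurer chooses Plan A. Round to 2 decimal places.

E[Plan A] = 0.45·(-5) + 0.1·(-5) + 0.45·0 = (-2.25) + (-0.5) + 0 = -2.75

-2.75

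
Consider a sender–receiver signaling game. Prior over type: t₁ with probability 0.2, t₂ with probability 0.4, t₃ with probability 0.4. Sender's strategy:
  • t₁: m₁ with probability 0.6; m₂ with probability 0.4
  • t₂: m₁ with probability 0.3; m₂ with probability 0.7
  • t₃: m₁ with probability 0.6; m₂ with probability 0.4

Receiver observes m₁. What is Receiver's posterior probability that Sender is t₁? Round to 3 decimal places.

P(m₁) = 0.2·0.6 + 0.4·0.3 + 0.4·0.6 = 0.48
P(t₁ | m₁) = (0.2·0.6) / 0.48 = 0.12 / 0.48 = 0.25

0.250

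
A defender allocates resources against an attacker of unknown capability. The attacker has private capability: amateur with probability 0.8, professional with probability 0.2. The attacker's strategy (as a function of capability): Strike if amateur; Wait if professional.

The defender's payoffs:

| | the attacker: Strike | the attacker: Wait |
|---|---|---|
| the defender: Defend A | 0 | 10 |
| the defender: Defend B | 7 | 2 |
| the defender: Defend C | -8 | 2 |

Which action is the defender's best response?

E[Defend A] = 0.8·(0) + 0.2·(10) = 2
E[Defend B] = 0.8·(7) + 0.2·(2) = 6
E[Defend C] = 0.8·(-8) + 0.2·(2) = -6
Best response: Defend B (6 is the largest).

Defend B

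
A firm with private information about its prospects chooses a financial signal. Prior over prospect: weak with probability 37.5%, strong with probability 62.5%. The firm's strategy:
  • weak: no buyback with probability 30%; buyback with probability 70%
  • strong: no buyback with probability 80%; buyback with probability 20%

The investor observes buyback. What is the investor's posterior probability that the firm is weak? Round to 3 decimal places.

Apply Bayes' rule using the sender's strategy as the likelihood.
P(buyback) = 0.375·0.7 + 0.625·0.2 = 0.3875
P(weak | buyback) = (0.375·0.7) / 0.3875 = 0.2625 / 0.3875 = 0.677419

0.677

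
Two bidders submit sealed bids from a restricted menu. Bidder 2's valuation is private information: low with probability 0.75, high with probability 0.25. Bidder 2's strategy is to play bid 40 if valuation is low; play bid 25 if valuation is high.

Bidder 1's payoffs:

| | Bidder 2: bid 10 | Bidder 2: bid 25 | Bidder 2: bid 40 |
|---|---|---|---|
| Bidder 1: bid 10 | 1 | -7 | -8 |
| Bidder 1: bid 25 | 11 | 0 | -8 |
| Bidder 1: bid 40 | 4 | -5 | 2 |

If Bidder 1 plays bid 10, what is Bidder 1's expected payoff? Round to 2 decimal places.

Take the expectation over Bidder 2's valuation, weighting each type's action by its prior probability.
E[bid 10] = 0.75·(-8) + 0.25·(-7) = (-6) + (-1.75) = -7.75

-7.75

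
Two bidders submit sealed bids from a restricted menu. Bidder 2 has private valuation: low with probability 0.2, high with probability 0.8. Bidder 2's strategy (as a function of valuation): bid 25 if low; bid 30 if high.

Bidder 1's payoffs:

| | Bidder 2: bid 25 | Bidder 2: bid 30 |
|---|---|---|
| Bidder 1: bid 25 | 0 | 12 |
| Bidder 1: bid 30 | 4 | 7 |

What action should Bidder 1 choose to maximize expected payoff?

bid 25

Compute Bidder 1's expected payoff for each action, taking the expectation over Bidder 2's type.
E[bid 25] = 0.2·(0) + 0.8·(12) = 9.6
E[bid 30] = 0.2·(4) + 0.8·(7) = 6.4
Best response: bid 25 (9.6 is the largest).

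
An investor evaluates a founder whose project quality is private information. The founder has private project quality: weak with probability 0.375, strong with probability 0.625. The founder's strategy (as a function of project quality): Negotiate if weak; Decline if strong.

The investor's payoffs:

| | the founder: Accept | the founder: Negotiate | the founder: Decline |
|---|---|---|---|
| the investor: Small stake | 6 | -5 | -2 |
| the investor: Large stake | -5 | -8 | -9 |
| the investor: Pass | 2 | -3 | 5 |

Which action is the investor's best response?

E[Small stake] = 0.375·(-5) + 0.625·(-2) = -3.125
E[Large stake] = 0.375·(-8) + 0.625·(-9) = -8.625
E[Pass] = 0.375·(-3) + 0.625·(5) = 2
Best response: Pass (2 is the largest).

Pass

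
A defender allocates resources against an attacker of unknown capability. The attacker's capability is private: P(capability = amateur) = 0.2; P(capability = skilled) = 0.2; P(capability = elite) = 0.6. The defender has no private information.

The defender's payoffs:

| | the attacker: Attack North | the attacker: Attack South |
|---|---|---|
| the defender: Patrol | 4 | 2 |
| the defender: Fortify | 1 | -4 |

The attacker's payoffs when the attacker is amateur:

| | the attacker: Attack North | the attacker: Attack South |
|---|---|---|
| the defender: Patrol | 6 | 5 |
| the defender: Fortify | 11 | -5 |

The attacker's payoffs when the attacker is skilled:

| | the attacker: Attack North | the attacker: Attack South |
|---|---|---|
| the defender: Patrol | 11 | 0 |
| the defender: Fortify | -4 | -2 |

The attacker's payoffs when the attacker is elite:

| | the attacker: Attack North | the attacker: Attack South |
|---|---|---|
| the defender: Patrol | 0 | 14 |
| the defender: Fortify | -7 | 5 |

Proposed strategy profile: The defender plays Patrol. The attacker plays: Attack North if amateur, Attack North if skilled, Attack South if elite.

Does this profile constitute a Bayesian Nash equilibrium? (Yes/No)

Yes

The defender plays Patrol: E[Patrol] = 0.2·(4) + 0.2·(4) + 0.6·(2) = 2.8; E[Fortify] = -2. Best-responding. ✓
The attacker (capability amateur), facing Patrol: Attack North gives 6, Attack South gives 5. Proposed Attack North is best. ✓
The attacker (capability skilled), facing Patrol: Attack North gives 11, Attack South gives 0. Proposed Attack North is best. ✓
The attacker (capability elite), facing Patrol: Attack North gives 0, Attack South gives 14. Proposed Attack South is best. ✓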